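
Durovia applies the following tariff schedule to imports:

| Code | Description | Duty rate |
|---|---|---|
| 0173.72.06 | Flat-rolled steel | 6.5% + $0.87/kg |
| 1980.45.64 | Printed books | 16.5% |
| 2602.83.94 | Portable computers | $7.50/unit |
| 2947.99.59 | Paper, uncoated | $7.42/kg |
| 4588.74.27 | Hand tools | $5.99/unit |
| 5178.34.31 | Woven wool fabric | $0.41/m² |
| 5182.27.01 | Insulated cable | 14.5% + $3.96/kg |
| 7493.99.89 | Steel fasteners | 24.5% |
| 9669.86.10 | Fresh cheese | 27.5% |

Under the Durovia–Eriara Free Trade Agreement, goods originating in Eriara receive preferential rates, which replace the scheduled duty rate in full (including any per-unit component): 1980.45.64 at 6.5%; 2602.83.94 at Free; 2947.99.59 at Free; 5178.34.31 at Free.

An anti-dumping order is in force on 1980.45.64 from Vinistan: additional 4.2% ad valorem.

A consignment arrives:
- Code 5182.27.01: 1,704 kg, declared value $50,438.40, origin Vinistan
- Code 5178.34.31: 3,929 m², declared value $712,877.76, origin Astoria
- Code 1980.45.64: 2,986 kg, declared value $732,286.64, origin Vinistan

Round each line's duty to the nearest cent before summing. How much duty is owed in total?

$167,255.63

Line 1 (5182.27.01, Vinistan, 1,704 kg, $50,438.40):
Base rate for 5182.27.01 is 14.5% + $3.96/kg.
Duty = $50,438.40 × 14.5% + 1,704 × $3.96 = $14,061.41.
Line 2 (5178.34.31, Astoria, 3,929 m², $712,877.76):
Base rate for 5178.34.31 is $0.41/m².
5178.34.31 has an FTA preferential rate, but origin Astoria is not Eriara; base rate stands.
Duty = 3,929 × $0.41 = $1,610.89.
Line 3 (1980.45.64, Vinistan, 2,986 kg, $732,286.64):
Base rate for 1980.45.64 is 16.5%.
1980.45.64 has an FTA preferential rate, but origin Vinistan is not Eriara; base rate stands.
Additional duty on 1980.45.64 from Vinistan: +4.2%. Applied ad valorem rate: 16.5% + 4.2% = 20.7%.
Duty = $732,286.64 × 20.7% = $151,583.33.
Total = $14,061.41 + $1,610.89 + $151,583.33 = $167,255.63.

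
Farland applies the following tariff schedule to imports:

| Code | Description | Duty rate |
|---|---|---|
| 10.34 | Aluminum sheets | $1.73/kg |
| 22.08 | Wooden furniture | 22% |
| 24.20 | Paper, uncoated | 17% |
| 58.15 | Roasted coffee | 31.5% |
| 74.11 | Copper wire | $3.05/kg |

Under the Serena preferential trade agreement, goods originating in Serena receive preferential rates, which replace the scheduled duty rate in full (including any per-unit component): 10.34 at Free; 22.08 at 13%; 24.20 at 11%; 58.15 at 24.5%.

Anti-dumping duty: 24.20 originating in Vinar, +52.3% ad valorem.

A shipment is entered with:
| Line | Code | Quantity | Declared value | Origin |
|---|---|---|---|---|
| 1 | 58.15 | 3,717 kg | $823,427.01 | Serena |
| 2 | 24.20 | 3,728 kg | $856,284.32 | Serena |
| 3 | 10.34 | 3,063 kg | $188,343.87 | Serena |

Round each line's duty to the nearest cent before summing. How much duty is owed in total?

$295,930.90

Line 1 (58.15, Serena, 3,717 kg, $823,427.01):
Base rate for 58.15 is 31.5%.
Origin Serena qualifies under the Farland–Serena agreement and 58.15 is covered: preferential rate 24.5% applies instead.
Duty = $823,427.01 × 24.5% = $201,739.62.
Line 2 (24.20, Serena, 3,728 kg, $856,284.32):
Base rate for 24.20 is 17%.
Origin Serena qualifies under the Farland–Serena agreement and 24.20 is covered: preferential rate 11% applies instead.
The additional-duty order on 24.20 targets Vinar, not Serena; it does not apply.
Duty = $856,284.32 × 11% = $94,191.28.
Line 3 (10.34, Serena, 3,063 kg, $188,343.87):
Base rate for 10.34 is $1.73/kg.
Origin Serena qualifies under the Farland–Serena agreement and 10.34 is covered: preferential rate Free applies instead.
Duty = $188,343.87 × 0% = $0.00.
Total = $201,739.62 + $94,191.28 + $0.00 = $295,930.90.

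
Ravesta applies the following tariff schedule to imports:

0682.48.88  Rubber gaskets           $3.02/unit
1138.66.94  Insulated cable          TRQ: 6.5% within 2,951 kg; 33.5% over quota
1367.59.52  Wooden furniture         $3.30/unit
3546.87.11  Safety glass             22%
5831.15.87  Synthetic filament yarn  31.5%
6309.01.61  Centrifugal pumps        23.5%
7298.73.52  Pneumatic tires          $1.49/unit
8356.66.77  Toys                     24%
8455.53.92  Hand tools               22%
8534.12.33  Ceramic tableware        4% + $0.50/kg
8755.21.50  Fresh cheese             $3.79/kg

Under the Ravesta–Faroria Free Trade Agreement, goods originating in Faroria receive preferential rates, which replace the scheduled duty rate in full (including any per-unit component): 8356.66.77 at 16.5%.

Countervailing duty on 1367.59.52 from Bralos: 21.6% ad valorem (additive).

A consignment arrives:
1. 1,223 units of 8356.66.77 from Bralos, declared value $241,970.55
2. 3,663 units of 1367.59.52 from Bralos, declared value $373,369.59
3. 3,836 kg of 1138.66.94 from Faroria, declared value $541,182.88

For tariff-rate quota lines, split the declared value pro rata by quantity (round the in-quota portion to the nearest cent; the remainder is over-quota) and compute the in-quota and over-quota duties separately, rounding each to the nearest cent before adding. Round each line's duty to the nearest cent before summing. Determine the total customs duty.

Line 1 (8356.66.77, Bralos, 1,223 units, $241,970.55):
Base rate for 8356.66.77 is 24%.
8356.66.77 has an FTA preferential rate, but origin Bralos is not Faroria; base rate stands.
Duty = $241,970.55 × 24% = $58,072.93.
Line 2 (1367.59.52, Bralos, 3,663 units, $373,369.59):
Base rate for 1367.59.52 is $3.30/unit.
Additional duty on 1367.59.52 from Bralos: +21.6% ad valorem. Applied ad valorem rate = 21.6%.
Duty = $373,369.59 × 21.6% + 3,663 × $3.30 = $92,735.73.
Line 3 (1138.66.94, Faroria, 3,836 kg, $541,182.88):
Code 1138.66.94 is under a tariff-rate quota (threshold 2,951 kg). In-quota: 2,951 kg at 6.5%; over-quota: 885 kg at 33.5%.
Pro-rata value split: in-quota = $541,182.88 × 2,951/3,836 = $416,327.08; over-quota = $541,182.88 − $416,327.08 = $124,855.80.
In-quota duty = $416,327.08 × 6.5% = $27,061.26. Over-quota duty = $124,855.80 × 33.5% = $41,826.69.
Line duty = $27,061.26 + $41,826.69 = $68,887.95.
Total = $58,072.93 + $92,735.73 + $68,887.95 = $219,696.61.

$219,696.61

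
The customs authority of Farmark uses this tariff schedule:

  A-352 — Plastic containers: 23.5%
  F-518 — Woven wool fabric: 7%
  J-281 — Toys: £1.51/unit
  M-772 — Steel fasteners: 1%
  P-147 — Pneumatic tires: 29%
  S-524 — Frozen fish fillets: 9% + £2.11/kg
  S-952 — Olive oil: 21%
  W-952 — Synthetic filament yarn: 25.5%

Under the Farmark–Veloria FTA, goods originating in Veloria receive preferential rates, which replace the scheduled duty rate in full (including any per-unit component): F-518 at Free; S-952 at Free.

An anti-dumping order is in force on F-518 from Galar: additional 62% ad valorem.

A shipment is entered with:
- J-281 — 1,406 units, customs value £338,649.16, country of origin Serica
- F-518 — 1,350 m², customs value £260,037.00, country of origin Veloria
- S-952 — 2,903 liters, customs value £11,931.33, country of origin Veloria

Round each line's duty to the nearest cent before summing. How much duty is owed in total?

£2,123.06

Line 1 (J-281, Serica, 1,406 units, £338,649.16):
Base rate for J-281 is £1.51/unit.
Duty = 1,406 × £1.51 = £2,123.06.
Line 2 (F-518, Veloria, 1,350 m², £260,037.00):
Base rate for F-518 is 7%.
Origin Veloria qualifies under the Farmark–Veloria agreement and F-518 is covered: preferential rate Free applies instead.
The additional-duty order on F-518 targets Galar, not Veloria; it does not apply.
Duty = £260,037.00 × 0% = £0.00.
Line 3 (S-952, Veloria, 2,903 liters, £11,931.33):
Base rate for S-952 is 21%.
Origin Veloria qualifies under the Farmark–Veloria agreement and S-952 is covered: preferential rate Free applies instead.
Duty = £11,931.33 × 0% = £0.00.
Total = £2,123.06 + £0.00 + £0.00 = £2,123.06.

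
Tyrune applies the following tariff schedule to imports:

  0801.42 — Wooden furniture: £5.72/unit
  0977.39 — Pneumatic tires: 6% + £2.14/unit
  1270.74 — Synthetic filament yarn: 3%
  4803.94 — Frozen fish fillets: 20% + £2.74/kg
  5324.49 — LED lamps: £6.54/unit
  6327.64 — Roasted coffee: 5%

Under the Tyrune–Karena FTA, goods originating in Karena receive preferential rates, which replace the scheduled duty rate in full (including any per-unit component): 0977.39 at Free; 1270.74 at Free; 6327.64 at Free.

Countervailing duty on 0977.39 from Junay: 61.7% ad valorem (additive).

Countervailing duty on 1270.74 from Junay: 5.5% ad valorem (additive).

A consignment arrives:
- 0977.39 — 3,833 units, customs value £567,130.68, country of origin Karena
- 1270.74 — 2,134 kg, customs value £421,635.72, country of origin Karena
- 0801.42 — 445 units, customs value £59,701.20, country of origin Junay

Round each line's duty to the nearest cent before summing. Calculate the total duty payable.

£2,545.40

Line 1 (0977.39, Karena, 3,833 units, £567,130.68):
Base rate for 0977.39 is 6% + £2.14/unit.
Origin Karena qualifies under the Tyrune–Karena agreement and 0977.39 is covered: preferential rate Free applies instead.
The additional-duty order on 0977.39 targets Junay, not Karena; it does not apply.
Duty = £567,130.68 × 0% = £0.00.
Line 2 (1270.74, Karena, 2,134 kg, £421,635.72):
Base rate for 1270.74 is 3%.
Origin Karena qualifies under the Tyrune–Karena agreement and 1270.74 is covered: preferential rate Free applies instead.
The additional-duty order on 1270.74 targets Junay, not Karena; it does not apply.
Duty = £421,635.72 × 0% = £0.00.
Line 3 (0801.42, Junay, 445 units, £59,701.20):
Base rate for 0801.42 is £5.72/unit.
Duty = 445 × £5.72 = £2,545.40.
Total = £0.00 + £0.00 + £2,545.40 = £2,545.40.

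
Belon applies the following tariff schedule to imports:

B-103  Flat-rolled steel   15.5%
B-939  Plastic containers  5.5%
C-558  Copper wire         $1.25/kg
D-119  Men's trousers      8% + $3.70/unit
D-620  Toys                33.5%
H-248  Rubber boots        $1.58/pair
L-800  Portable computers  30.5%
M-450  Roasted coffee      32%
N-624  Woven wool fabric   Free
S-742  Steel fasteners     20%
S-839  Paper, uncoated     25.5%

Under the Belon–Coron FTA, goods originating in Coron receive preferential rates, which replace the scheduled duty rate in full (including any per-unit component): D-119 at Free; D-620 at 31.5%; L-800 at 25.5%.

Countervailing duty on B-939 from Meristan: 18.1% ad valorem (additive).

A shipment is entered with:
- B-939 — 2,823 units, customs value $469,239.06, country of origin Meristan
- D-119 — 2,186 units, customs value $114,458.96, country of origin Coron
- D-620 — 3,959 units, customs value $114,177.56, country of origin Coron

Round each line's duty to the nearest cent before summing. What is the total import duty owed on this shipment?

$146,706.35

Line 1 (B-939, Meristan, 2,823 units, $469,239.06):
Base rate for B-939 is 5.5%.
Additional duty on B-939 from Meristan: +18.1%. Applied ad valorem rate: 5.5% + 18.1% = 23.6%.
Duty = $469,239.06 × 23.6% = $110,740.42.
Line 2 (D-119, Coron, 2,186 units, $114,458.96):
Base rate for D-119 is 8% + $3.70/unit.
Origin Coron qualifies under the Belon–Coron agreement and D-119 is covered: preferential rate Free applies instead.
Duty = $114,458.96 × 0% = $0.00.
Line 3 (D-620, Coron, 3,959 units, $114,177.56):
Base rate for D-620 is 33.5%.
Origin Coron qualifies under the Belon–Coron agreement and D-620 is covered: preferential rate 31.5% applies instead.
Duty = $114,177.56 × 31.5% = $35,965.93.
Total = $110,740.42 + $0.00 + $35,965.93 = $146,706.35.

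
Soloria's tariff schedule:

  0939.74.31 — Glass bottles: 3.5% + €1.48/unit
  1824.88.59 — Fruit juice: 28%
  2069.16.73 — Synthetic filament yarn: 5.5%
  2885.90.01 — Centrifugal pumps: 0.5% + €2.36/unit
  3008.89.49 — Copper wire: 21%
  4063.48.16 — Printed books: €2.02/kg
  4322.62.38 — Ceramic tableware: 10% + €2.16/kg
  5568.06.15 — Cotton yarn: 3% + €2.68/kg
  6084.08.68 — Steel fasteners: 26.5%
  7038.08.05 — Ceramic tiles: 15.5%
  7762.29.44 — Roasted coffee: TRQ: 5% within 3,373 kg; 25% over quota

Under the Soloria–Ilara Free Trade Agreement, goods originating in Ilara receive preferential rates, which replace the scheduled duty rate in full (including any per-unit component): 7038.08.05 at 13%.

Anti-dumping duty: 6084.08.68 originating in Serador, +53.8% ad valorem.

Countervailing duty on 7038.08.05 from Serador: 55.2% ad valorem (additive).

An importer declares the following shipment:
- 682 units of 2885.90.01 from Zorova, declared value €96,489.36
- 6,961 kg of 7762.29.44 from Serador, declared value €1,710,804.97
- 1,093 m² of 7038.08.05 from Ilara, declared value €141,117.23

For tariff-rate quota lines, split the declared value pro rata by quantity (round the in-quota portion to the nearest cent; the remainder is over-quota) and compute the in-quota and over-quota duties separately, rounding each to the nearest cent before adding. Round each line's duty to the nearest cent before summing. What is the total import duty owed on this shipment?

€282,342.01

Line 1 (2885.90.01, Zorova, 682 units, €96,489.36):
Base rate for 2885.90.01 is 0.5% + €2.36/unit.
Duty = €96,489.36 × 0.5% + 682 × €2.36 = €2,091.97.
Line 2 (7762.29.44, Serador, 6,961 kg, €1,710,804.97):
Code 7762.29.44 is under a tariff-rate quota (threshold 3,373 kg). In-quota: 3,373 kg at 5%; over-quota: 3,588 kg at 25%.
Pro-rata value split: in-quota = €1,710,804.97 × 3,373/6,961 = €828,982.21; over-quota = €1,710,804.97 − €828,982.21 = €881,822.76.
In-quota duty = €828,982.21 × 5% = €41,449.11. Over-quota duty = €881,822.76 × 25% = €220,455.69.
Line duty = €41,449.11 + €220,455.69 = €261,904.80.
Line 3 (7038.08.05, Ilara, 1,093 m², €141,117.23):
Base rate for 7038.08.05 is 15.5%.
Origin Ilara qualifies under the Soloria–Ilara agreement and 7038.08.05 is covered: preferential rate 13% applies instead.
The additional-duty order on 7038.08.05 targets Serador, not Ilara; it does not apply.
Duty = €141,117.23 × 13% = €18,345.24.
Total = €2,091.97 + €261,904.80 + €18,345.24 = €282,342.01.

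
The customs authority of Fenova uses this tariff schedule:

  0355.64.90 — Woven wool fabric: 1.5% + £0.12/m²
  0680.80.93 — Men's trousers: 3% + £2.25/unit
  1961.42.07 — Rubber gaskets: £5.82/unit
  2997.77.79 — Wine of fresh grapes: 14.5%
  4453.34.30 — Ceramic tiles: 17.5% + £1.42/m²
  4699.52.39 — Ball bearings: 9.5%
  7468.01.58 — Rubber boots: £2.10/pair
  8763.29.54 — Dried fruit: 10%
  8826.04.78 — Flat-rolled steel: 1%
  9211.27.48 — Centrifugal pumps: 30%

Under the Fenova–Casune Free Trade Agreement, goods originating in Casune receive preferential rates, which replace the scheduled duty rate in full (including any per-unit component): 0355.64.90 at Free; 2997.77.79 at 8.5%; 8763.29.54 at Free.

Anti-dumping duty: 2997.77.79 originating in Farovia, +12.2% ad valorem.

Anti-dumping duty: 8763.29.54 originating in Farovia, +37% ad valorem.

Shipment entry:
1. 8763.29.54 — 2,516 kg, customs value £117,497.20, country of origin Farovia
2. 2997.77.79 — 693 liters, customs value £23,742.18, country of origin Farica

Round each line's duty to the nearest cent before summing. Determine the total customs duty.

£58,666.30

Line 1 (8763.29.54, Farovia, 2,516 kg, £117,497.20):
Base rate for 8763.29.54 is 10%.
8763.29.54 has an FTA preferential rate, but origin Farovia is not Casune; base rate stands.
Additional duty on 8763.29.54 from Farovia: +37%. Applied ad valorem rate: 10% + 37% = 47%.
Duty = £117,497.20 × 47% = £55,223.68.
Line 2 (2997.77.79, Farica, 693 liters, £23,742.18):
Base rate for 2997.77.79 is 14.5%.
2997.77.79 has an FTA preferential rate, but origin Farica is not Casune; base rate stands.
The additional-duty order on 2997.77.79 targets Farovia, not Farica; it does not apply.
Duty = £23,742.18 × 14.5% = £3,442.62.
Total = £55,223.68 + £3,442.62 = £58,666.30.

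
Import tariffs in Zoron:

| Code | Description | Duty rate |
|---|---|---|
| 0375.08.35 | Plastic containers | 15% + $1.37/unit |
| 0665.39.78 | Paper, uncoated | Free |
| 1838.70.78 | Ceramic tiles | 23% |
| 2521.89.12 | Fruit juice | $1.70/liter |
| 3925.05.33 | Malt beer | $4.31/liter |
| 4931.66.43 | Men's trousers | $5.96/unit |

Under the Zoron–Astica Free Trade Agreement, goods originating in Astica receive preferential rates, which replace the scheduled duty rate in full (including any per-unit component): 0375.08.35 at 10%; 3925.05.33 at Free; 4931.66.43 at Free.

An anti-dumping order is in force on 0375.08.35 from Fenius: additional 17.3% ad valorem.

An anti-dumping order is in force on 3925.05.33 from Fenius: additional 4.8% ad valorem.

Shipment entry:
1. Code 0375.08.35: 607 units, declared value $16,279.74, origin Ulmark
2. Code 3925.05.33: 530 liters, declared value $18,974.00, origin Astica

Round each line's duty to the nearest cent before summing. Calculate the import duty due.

Line 1 (0375.08.35, Ulmark, 607 units, $16,279.74):
Base rate for 0375.08.35 is 15% + $1.37/unit.
0375.08.35 has an FTA preferential rate, but origin Ulmark is not Astica; base rate stands.
The additional-duty order on 0375.08.35 targets Fenius, not Ulmark; it does not apply.
Duty = $16,279.74 × 15% + 607 × $1.37 = $3,273.55.
Line 2 (3925.05.33, Astica, 530 liters, $18,974.00):
Base rate for 3925.05.33 is $4.31/liter.
Origin Astica qualifies under the Zoron–Astica agreement and 3925.05.33 is covered: preferential rate Free applies instead.
The additional-duty order on 3925.05.33 targets Fenius, not Astica; it does not apply.
Duty = $18,974.00 × 0% = $0.00.
Total = $3,273.55 + $0.00 = $3,273.55.

$3,273.55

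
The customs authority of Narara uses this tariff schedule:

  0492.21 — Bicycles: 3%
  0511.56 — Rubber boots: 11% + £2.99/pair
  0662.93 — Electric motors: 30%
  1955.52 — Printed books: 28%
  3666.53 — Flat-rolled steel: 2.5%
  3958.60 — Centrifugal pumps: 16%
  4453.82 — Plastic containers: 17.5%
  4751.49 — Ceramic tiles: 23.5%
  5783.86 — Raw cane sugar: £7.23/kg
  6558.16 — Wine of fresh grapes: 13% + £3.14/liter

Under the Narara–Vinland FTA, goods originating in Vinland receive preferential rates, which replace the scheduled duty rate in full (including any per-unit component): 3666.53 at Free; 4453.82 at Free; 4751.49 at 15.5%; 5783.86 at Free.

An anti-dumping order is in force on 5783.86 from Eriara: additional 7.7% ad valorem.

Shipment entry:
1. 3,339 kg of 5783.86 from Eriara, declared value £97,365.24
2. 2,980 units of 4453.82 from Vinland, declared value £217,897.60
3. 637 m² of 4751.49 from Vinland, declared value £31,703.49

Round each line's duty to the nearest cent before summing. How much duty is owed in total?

£36,552.13

Line 1 (5783.86, Eriara, 3,339 kg, £97,365.24):
Base rate for 5783.86 is £7.23/kg.
5783.86 has an FTA preferential rate, but origin Eriara is not Vinland; base rate stands.
Additional duty on 5783.86 from Eriara: +7.7% ad valorem. Applied ad valorem rate = 7.7%.
Duty = £97,365.24 × 7.7% + 3,339 × £7.23 = £31,638.09.
Line 2 (4453.82, Vinland, 2,980 units, £217,897.60):
Base rate for 4453.82 is 17.5%.
Origin Vinland qualifies under the Narara–Vinland agreement and 4453.82 is covered: preferential rate Free applies instead.
Duty = £217,897.60 × 0% = £0.00.
Line 3 (4751.49, Vinland, 637 m², £31,703.49):
Base rate for 4751.49 is 23.5%.
Origin Vinland qualifies under the Narara–Vinland agreement and 4751.49 is covered: preferential rate 15.5% applies instead.
Duty = £31,703.49 × 15.5% = £4,914.04.
Total = £31,638.09 + £0.00 + £4,914.04 = £36,552.13.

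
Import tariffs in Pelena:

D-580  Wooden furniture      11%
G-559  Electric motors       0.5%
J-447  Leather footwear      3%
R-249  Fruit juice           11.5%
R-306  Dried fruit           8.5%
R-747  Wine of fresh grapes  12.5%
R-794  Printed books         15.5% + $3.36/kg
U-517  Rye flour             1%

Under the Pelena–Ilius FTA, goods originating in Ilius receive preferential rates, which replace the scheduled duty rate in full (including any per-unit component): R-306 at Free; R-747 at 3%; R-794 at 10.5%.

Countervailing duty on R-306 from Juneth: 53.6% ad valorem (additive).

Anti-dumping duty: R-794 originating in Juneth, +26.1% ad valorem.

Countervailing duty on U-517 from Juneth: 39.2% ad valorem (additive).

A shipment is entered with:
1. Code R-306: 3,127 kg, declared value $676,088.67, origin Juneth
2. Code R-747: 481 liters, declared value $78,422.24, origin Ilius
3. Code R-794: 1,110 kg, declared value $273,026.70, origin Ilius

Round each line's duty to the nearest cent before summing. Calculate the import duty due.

$450,871.53

Line 1 (R-306, Juneth, 3,127 kg, $676,088.67):
Base rate for R-306 is 8.5%.
R-306 has an FTA preferential rate, but origin Juneth is not Ilius; base rate stands.
Additional duty on R-306 from Juneth: +53.6%. Applied ad valorem rate: 8.5% + 53.6% = 62.1%.
Duty = $676,088.67 × 62.1% = $419,851.06.
Line 2 (R-747, Ilius, 481 liters, $78,422.24):
Base rate for R-747 is 12.5%.
Origin Ilius qualifies under the Pelena–Ilius agreement and R-747 is covered: preferential rate 3% applies instead.
Duty = $78,422.24 × 3% = $2,352.67.
Line 3 (R-794, Ilius, 1,110 kg, $273,026.70):
Base rate for R-794 is 15.5% + $3.36/kg.
Origin Ilius qualifies under the Pelena–Ilius agreement and R-794 is covered: preferential rate 10.5% applies instead.
The additional-duty order on R-794 targets Juneth, not Ilius; it does not apply.
Duty = $273,026.70 × 10.5% = $28,667.80.
Total = $419,851.06 + $2,352.67 + $28,667.80 = $450,871.53.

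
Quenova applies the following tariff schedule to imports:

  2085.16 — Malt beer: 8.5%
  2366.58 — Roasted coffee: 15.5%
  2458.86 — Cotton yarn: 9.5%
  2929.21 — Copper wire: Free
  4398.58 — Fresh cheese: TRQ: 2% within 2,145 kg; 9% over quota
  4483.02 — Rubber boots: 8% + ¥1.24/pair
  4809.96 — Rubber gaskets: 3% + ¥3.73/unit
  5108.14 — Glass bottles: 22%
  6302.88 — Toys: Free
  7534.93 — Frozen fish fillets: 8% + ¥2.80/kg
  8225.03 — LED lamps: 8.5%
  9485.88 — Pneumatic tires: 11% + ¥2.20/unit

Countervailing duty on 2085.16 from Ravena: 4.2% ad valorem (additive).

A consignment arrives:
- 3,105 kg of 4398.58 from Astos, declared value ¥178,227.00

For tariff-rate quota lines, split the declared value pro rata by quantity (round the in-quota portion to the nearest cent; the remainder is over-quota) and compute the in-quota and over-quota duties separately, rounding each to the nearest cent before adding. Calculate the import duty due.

Line 1 (4398.58, Astos, 3,105 kg, ¥178,227.00):
Code 4398.58 is under a tariff-rate quota (threshold 2,145 kg). In-quota: 2,145 kg at 2%; over-quota: 960 kg at 9%.
Pro-rata value split: in-quota = ¥178,227.00 × 2,145/3,105 = ¥123,123.00; over-quota = ¥178,227.00 − ¥123,123.00 = ¥55,104.00.
In-quota duty = ¥123,123.00 × 2% = ¥2,462.46. Over-quota duty = ¥55,104.00 × 9% = ¥4,959.36.
Line duty = ¥2,462.46 + ¥4,959.36 = ¥7,421.82.

¥7,421.82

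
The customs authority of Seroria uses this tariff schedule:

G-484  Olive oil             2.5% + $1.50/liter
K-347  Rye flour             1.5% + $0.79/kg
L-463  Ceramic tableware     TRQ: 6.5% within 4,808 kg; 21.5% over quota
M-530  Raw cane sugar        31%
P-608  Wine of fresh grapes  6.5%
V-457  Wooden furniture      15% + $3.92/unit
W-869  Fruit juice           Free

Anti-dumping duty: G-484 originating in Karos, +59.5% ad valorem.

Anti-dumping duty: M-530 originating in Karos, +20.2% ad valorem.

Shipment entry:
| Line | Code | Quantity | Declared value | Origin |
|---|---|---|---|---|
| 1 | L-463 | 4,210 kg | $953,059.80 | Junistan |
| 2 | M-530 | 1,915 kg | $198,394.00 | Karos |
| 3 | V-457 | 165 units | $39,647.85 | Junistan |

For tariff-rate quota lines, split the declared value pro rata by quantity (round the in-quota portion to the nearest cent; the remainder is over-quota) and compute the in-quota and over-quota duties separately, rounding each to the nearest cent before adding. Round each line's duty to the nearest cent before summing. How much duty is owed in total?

$170,120.60

Line 1 (L-463, Junistan, 4,210 kg, $953,059.80):
Code L-463 is under a tariff-rate quota (threshold 4,808 kg). Quantity 4,210 kg is within the quota, so the in-quota rate 6.5% applies to the full value.
Duty = $953,059.80 × 6.5% = $61,948.89.
Line 2 (M-530, Karos, 1,915 kg, $198,394.00):
Base rate for M-530 is 31%.
Additional duty on M-530 from Karos: +20.2%. Applied ad valorem rate: 31% + 20.2% = 51.2%.
Duty = $198,394.00 × 51.2% = $101,577.73.
Line 3 (V-457, Junistan, 165 units, $39,647.85):
Base rate for V-457 is 15% + $3.92/unit.
Duty = $39,647.85 × 15% + 165 × $3.92 = $6,593.98.
Total = $61,948.89 + $101,577.73 + $6,593.98 = $170,120.60.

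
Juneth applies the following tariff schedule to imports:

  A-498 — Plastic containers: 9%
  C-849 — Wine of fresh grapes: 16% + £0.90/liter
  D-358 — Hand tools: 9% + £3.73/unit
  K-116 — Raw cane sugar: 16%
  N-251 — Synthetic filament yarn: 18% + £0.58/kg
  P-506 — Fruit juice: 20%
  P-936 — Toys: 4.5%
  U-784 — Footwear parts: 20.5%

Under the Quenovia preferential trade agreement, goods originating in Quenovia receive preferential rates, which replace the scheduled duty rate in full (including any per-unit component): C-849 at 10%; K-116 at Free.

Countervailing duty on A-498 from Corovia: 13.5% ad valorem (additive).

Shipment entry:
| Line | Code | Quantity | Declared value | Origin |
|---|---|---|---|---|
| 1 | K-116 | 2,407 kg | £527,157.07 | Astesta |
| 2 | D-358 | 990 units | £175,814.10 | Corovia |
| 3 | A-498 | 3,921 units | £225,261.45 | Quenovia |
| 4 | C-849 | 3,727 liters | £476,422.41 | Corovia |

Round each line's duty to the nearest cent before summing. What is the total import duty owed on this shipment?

£203,716.52

Line 1 (K-116, Astesta, 2,407 kg, £527,157.07):
Base rate for K-116 is 16%.
K-116 has an FTA preferential rate, but origin Astesta is not Quenovia; base rate stands.
Duty = £527,157.07 × 16% = £84,345.13.
Line 2 (D-358, Corovia, 990 units, £175,814.10):
Base rate for D-358 is 9% + £3.73/unit.
Duty = £175,814.10 × 9% + 990 × £3.73 = £19,515.97.
Line 3 (A-498, Quenovia, 3,921 units, £225,261.45):
Base rate for A-498 is 9%.
Origin Quenovia is the FTA partner but A-498 is not on the preference list; base rate stands.
The additional-duty order on A-498 targets Corovia, not Quenovia; it does not apply.
Duty = £225,261.45 × 9% = £20,273.53.
Line 4 (C-849, Corovia, 3,727 liters, £476,422.41):
Base rate for C-849 is 16% + £0.90/liter.
C-849 has an FTA preferential rate, but origin Corovia is not Quenovia; base rate stands.
Duty = £476,422.41 × 16% + 3,727 × £0.90 = £79,581.89.
Total = £84,345.13 + £19,515.97 + £20,273.53 + £79,581.89 = £203,716.52.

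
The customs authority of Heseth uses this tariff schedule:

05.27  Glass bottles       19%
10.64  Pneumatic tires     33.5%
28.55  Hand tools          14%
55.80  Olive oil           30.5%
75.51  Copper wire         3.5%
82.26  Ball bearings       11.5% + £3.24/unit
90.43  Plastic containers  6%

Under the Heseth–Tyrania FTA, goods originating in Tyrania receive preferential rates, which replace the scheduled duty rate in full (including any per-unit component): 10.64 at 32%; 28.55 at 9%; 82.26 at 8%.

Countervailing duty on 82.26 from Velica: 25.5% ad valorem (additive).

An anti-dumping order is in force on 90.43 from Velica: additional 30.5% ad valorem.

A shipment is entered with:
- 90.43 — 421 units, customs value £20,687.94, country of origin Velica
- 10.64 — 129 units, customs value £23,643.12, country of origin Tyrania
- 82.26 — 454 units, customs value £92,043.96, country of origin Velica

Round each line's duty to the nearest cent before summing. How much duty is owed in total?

£50,644.13

Line 1 (90.43, Velica, 421 units, £20,687.94):
Base rate for 90.43 is 6%.
Additional duty on 90.43 from Velica: +30.5%. Applied ad valorem rate: 6% + 30.5% = 36.5%.
Duty = £20,687.94 × 36.5% = £7,551.10.
Line 2 (10.64, Tyrania, 129 units, £23,643.12):
Base rate for 10.64 is 33.5%.
Origin Tyrania qualifies under the Heseth–Tyrania agreement and 10.64 is covered: preferential rate 32% applies instead.
Duty = £23,643.12 × 32% = £7,565.80.
Line 3 (82.26, Velica, 454 units, £92,043.96):
Base rate for 82.26 is 11.5% + £3.24/unit.
82.26 has an FTA preferential rate, but origin Velica is not Tyrania; base rate stands.
Additional duty on 82.26 from Velica: +25.5%. Applied ad valorem rate: 11.5% + 25.5% = 37%.
Duty = £92,043.96 × 37% + 454 × £3.24 = £35,527.23.
Total = £7,551.10 + £7,565.80 + £35,527.23 = £50,644.13.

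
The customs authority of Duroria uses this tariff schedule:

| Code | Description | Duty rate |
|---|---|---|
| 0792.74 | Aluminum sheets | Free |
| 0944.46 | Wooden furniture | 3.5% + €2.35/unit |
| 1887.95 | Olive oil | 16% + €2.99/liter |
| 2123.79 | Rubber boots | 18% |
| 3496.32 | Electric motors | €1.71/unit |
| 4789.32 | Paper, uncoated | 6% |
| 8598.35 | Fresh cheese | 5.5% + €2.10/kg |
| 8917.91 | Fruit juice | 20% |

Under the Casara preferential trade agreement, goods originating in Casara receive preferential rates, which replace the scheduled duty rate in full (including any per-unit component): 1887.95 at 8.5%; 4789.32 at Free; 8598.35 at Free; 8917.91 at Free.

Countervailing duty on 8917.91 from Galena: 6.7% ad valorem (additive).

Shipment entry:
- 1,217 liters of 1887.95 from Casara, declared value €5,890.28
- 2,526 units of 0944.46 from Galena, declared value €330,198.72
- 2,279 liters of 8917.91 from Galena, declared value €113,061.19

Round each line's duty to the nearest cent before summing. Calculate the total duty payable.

Line 1 (1887.95, Casara, 1,217 liters, €5,890.28):
Base rate for 1887.95 is 16% + €2.99/liter.
Origin Casara qualifies under the Duroria–Casara agreement and 1887.95 is covered: preferential rate 8.5% applies instead.
Duty = €5,890.28 × 8.5% = €500.67.
Line 2 (0944.46, Galena, 2,526 units, €330,198.72):
Base rate for 0944.46 is 3.5% + €2.35/unit.
Duty = €330,198.72 × 3.5% + 2,526 × €2.35 = €17,493.06.
Line 3 (8917.91, Galena, 2,279 liters, €113,061.19):
Base rate for 8917.91 is 20%.
8917.91 has an FTA preferential rate, but origin Galena is not Casara; base rate stands.
Additional duty on 8917.91 from Galena: +6.7%. Applied ad valorem rate: 20% + 6.7% = 26.7%.
Duty = €113,061.19 × 26.7% = €30,187.34.
Total = €500.67 + €17,493.06 + €30,187.34 = €48,181.07.

€48,181.07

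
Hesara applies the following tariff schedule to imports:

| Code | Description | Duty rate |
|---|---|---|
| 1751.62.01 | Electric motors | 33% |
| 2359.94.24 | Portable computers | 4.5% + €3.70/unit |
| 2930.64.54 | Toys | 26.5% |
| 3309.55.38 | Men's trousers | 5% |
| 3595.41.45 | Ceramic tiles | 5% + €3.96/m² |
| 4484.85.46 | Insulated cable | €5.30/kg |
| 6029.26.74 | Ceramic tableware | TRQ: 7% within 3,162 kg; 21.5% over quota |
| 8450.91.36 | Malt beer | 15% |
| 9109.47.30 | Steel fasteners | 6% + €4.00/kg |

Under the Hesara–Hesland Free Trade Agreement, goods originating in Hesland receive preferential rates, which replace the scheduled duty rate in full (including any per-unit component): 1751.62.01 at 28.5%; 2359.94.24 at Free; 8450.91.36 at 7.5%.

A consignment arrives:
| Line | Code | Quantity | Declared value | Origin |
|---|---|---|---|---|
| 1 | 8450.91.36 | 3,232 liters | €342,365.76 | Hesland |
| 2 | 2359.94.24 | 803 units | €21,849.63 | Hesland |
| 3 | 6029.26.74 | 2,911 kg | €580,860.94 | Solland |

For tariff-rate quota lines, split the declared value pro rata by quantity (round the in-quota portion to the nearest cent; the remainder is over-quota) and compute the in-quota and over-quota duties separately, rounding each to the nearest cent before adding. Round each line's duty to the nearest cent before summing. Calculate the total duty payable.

€66,337.70

Line 1 (8450.91.36, Hesland, 3,232 liters, €342,365.76):
Base rate for 8450.91.36 is 15%.
Origin Hesland qualifies under the Hesara–Hesland agreement and 8450.91.36 is covered: preferential rate 7.5% applies instead.
Duty = €342,365.76 × 7.5% = €25,677.43.
Line 2 (2359.94.24, Hesland, 803 units, €21,849.63):
Base rate for 2359.94.24 is 4.5% + €3.70/unit.
Origin Hesland qualifies under the Hesara–Hesland agreement and 2359.94.24 is covered: preferential rate Free applies instead.
Duty = €21,849.63 × 0% = €0.00.
Line 3 (6029.26.74, Solland, 2,911 kg, €580,860.94):
Code 6029.26.74 is under a tariff-rate quota (threshold 3,162 kg). Quantity 2,911 kg is within the quota, so the in-quota rate 7% applies to the full value.
Duty = €580,860.94 × 7% = €40,660.27.
Total = €25,677.43 + €0.00 + €40,660.27 = €66,337.70.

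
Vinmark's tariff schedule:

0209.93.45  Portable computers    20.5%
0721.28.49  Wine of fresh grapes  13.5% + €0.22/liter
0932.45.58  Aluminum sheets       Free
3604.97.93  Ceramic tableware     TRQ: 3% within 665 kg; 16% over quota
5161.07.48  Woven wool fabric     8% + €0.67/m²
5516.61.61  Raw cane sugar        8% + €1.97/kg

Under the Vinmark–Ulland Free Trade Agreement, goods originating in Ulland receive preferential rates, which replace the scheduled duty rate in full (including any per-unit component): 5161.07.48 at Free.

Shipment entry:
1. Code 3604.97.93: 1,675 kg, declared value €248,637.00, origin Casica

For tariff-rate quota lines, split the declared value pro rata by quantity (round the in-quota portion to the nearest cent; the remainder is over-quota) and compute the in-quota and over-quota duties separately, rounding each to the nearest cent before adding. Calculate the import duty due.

Line 1 (3604.97.93, Casica, 1,675 kg, €248,637.00):
Code 3604.97.93 is under a tariff-rate quota (threshold 665 kg). In-quota: 665 kg at 3%; over-quota: 1,010 kg at 16%.
Pro-rata value split: in-quota = €248,637.00 × 665/1,675 = €98,712.60; over-quota = €248,637.00 − €98,712.60 = €149,924.40.
In-quota duty = €98,712.60 × 3% = €2,961.38. Over-quota duty = €149,924.40 × 16% = €23,987.90.
Line duty = €2,961.38 + €23,987.90 = €26,949.28.

€26,949.28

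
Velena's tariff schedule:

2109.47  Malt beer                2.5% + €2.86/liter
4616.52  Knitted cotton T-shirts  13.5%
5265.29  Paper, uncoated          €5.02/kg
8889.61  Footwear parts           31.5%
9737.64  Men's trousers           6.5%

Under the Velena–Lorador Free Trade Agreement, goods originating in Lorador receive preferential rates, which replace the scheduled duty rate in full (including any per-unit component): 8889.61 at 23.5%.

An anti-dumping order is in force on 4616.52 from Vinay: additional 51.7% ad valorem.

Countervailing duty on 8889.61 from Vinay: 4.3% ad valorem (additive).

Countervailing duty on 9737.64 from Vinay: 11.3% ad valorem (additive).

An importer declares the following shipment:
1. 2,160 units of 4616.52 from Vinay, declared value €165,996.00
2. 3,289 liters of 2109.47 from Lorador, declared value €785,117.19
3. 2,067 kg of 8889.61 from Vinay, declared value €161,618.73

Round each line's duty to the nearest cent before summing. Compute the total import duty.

Line 1 (4616.52, Vinay, 2,160 units, €165,996.00):
Base rate for 4616.52 is 13.5%.
Additional duty on 4616.52 from Vinay: +51.7%. Applied ad valorem rate: 13.5% + 51.7% = 65.2%.
Duty = €165,996.00 × 65.2% = €108,229.39.
Line 2 (2109.47, Lorador, 3,289 liters, €785,117.19):
Base rate for 2109.47 is 2.5% + €2.86/liter.
Origin Lorador is the FTA partner but 2109.47 is not on the preference list; base rate stands.
Duty = €785,117.19 × 2.5% + 3,289 × €2.86 = €29,034.47.
Line 3 (8889.61, Vinay, 2,067 kg, €161,618.73):
Base rate for 8889.61 is 31.5%.
8889.61 has an FTA preferential rate, but origin Vinay is not Lorador; base rate stands.
Additional duty on 8889.61 from Vinay: +4.3%. Applied ad valorem rate: 31.5% + 4.3% = 35.8%.
Duty = €161,618.73 × 35.8% = €57,859.51.
Total = €108,229.39 + €29,034.47 + €57,859.51 = €195,123.37.

€195,123.37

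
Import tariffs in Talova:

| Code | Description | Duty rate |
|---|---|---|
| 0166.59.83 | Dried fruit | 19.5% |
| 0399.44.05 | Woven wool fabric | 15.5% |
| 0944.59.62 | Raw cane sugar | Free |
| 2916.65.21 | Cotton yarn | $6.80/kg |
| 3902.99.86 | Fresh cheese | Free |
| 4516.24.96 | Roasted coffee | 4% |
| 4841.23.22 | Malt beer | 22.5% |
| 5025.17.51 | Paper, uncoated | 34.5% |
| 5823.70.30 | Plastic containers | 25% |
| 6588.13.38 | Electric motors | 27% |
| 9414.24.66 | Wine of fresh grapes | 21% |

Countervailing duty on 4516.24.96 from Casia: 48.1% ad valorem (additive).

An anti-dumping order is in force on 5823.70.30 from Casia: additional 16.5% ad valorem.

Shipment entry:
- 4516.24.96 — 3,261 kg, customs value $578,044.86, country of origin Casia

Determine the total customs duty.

$301,161.37

Line 1 (4516.24.96, Casia, 3,261 kg, $578,044.86):
Base rate for 4516.24.96 is 4%.
Additional duty on 4516.24.96 from Casia: +48.1%. Applied ad valorem rate: 4% + 48.1% = 52.1%.
Duty = $578,044.86 × 52.1% = $301,161.37.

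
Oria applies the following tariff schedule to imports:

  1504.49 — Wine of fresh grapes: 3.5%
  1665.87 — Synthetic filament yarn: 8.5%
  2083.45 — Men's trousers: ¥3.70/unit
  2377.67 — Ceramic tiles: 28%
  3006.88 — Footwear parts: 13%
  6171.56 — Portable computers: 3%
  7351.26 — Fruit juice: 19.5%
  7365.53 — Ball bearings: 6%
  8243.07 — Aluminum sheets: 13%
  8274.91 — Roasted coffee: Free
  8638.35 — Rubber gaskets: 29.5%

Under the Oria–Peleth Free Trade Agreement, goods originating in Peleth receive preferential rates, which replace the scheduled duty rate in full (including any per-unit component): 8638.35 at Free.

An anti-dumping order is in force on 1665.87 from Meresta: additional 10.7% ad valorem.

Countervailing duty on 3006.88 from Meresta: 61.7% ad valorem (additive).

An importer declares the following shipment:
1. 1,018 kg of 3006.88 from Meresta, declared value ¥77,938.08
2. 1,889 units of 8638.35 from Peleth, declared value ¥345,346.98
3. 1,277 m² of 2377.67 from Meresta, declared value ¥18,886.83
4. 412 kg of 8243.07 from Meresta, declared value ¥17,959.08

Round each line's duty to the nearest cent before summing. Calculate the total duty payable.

¥65,842.74

Line 1 (3006.88, Meresta, 1,018 kg, ¥77,938.08):
Base rate for 3006.88 is 13%.
Additional duty on 3006.88 from Meresta: +61.7%. Applied ad valorem rate: 13% + 61.7% = 74.7%.
Duty = ¥77,938.08 × 74.7% = ¥58,219.75.
Line 2 (8638.35, Peleth, 1,889 units, ¥345,346.98):
Base rate for 8638.35 is 29.5%.
Origin Peleth qualifies under the Oria–Peleth agreement and 8638.35 is covered: preferential rate Free applies instead.
Duty = ¥345,346.98 × 0% = ¥0.00.
Line 3 (2377.67, Meresta, 1,277 m², ¥18,886.83):
Base rate for 2377.67 is 28%.
Duty = ¥18,886.83 × 28% = ¥5,288.31.
Line 4 (8243.07, Meresta, 412 kg, ¥17,959.08):
Base rate for 8243.07 is 13%.
Duty = ¥17,959.08 × 13% = ¥2,334.68.
Total = ¥58,219.75 + ¥0.00 + ¥5,288.31 + ¥2,334.68 = ¥65,842.74.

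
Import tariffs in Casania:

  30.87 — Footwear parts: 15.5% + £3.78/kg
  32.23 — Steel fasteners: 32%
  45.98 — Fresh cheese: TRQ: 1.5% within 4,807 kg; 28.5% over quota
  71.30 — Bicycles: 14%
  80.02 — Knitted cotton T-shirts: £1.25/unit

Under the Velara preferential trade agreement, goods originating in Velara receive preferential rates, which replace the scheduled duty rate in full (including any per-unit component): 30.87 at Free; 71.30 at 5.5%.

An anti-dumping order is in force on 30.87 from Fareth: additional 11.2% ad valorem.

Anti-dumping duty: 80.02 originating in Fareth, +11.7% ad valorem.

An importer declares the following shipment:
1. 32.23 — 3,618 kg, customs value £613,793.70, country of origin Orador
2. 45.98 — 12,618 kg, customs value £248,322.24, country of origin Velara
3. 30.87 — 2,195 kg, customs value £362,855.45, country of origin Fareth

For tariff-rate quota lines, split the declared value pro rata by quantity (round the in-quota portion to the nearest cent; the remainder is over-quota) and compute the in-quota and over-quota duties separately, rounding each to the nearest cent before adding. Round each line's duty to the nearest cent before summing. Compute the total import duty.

Line 1 (32.23, Orador, 3,618 kg, £613,793.70):
Base rate for 32.23 is 32%.
Duty = £613,793.70 × 32% = £196,413.98.
Line 2 (45.98, Velara, 12,618 kg, £248,322.24):
Code 45.98 is under a tariff-rate quota (threshold 4,807 kg). In-quota: 4,807 kg at 1.5%; over-quota: 7,811 kg at 28.5%.
Pro-rata value split: in-quota = £248,322.24 × 4,807/12,618 = £94,601.76; over-quota = £248,322.24 − £94,601.76 = £153,720.48.
In-quota duty = £94,601.76 × 1.5% = £1,419.03. Over-quota duty = £153,720.48 × 28.5% = £43,810.34.
Line duty = £1,419.03 + £43,810.34 = £45,229.37.
Line 3 (30.87, Fareth, 2,195 kg, £362,855.45):
Base rate for 30.87 is 15.5% + £3.78/kg.
30.87 has an FTA preferential rate, but origin Fareth is not Velara; base rate stands.
Additional duty on 30.87 from Fareth: +11.2%. Applied ad valorem rate: 15.5% + 11.2% = 26.7%.
Duty = £362,855.45 × 26.7% + 2,195 × £3.78 = £105,179.51.
Total = £196,413.98 + £45,229.37 + £105,179.51 = £346,822.86.

£346,822.86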